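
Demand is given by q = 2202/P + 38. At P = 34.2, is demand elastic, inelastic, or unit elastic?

inelastic

At P = 34.2, q = 102.386.
dq/dP = −2202/P² = −1.8826.
Point elasticity E = (dq/dP)·(P/q) = -1.8826 × 34.2/102.386 ≈ -0.629.
|E| ≈ 0.629 < 1, so demand is inelastic.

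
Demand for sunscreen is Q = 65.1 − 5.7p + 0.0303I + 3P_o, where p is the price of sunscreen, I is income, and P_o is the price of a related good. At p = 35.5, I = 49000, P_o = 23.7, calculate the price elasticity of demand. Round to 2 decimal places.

-0.14

First evaluate Q: 65.1 − 5.7(35.5) + 0.0303(49000) + 3(23.7) = 65.1 − 202.35 + 1484.7 + 71.1 = 1418.55.
∂Q/∂p = −5.7, so E_p = (−5.7)·(35.5/1418.55) ≈ -0.14.
|E_p| < 1: demand is inelastic.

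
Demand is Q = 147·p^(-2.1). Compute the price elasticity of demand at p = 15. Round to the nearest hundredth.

-2.10

For a Cobb–Douglas (constant-elasticity) form Q = A·p^α·…, the elasticity with respect to p equals the exponent α at every point.
Here the exponent on p is -2.1, so the price elasticity of demand is -2.10.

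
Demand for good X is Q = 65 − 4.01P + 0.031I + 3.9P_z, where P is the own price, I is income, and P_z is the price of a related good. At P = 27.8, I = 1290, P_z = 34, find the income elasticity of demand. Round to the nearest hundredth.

0.32

Evaluating quantity at (P, I, P_z) gives Q = 65 − 4.01(27.8) + 0.031(1290) + 3.9(34) = 65 − 111.478 + 39.99 + 132.6 = 126.112.
∂Q/∂I = +0.031, so E_I = 0.031·(1290/126.112) ≈ 0.32.
E_I ∈ (0,1): normal good (necessity).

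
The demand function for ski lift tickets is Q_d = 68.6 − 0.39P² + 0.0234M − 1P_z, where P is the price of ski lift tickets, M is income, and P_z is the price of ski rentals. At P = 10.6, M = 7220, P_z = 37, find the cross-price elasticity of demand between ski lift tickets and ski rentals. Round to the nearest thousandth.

Evaluating quantity at (P, M, P_z) gives Q_d = 68.6 − 0.39(10.6)² + 0.0234(7220) − 1(37) = 68.6 − 43.8204 + 168.948 − 37 = 156.7276.
∂Q_d/∂P_z = −1, so E_xy = -1·(37/156.7276) ≈ -0.236.
E_xy < 0: the goods are complements.

-0.236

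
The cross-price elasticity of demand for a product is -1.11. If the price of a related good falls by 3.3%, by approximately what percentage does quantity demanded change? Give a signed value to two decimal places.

3.66

%ΔQ ≈ E × %ΔP_y = (-1.11) × (-3.3%) ≈ 3.66%.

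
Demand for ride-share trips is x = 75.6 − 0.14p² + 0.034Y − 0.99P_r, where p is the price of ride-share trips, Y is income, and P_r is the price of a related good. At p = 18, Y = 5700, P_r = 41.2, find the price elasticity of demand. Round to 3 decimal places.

-0.495

Evaluating quantity at (p, Y, P_r) gives x = 75.6 − 0.14(18)² + 0.034(5700) − 0.99(41.2) = 75.6 − 45.36 + 193.8 − 40.788 = 183.252.
∂x/∂p = −2·0.14·p = -5.04, so E_p = -5.04·(18/183.252) ≈ -0.495.
|E_p| < 1: demand is inelastic.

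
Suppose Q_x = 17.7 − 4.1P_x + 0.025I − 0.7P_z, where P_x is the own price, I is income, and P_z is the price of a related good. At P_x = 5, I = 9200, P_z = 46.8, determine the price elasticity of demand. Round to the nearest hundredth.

-0.11

Substituting, Q_x = 17.7 − 4.1(5) + 0.025(9200) − 0.7(46.8) = 17.7 − 20.5 + 230 − 32.76 = 194.44.
∂Q_x/∂P_x = −4.1, so E_p = (−4.1)·(5/194.44) ≈ -0.11.
|E_p| < 1: demand is inelastic.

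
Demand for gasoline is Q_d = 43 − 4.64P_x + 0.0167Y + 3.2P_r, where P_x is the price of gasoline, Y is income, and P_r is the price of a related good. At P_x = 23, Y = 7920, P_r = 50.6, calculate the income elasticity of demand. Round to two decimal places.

0.57

Substituting, Q_d = 43 − 4.64(23) + 0.0167(7920) + 3.2(50.6) = 43 − 106.72 + 132.264 + 161.92 = 230.464.
∂Q_d/∂Y = +0.0167, so E_I = 0.0167·(7920/230.464) ≈ 0.57.
E_I ∈ (0,1): normal good (necessity).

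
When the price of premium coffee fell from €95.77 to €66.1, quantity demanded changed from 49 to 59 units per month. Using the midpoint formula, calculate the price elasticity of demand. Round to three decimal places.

%ΔQ = (59 − 49)/[(49 + 59)/2] = 10/54 ≈ 0.1852.
%ΔP = (66.1 − 95.77)/[(95.77 + 66.1)/2] = -29.67/80.935 ≈ -0.3666.
Arc elasticity E = %ΔQ/%ΔP ≈ 0.1852/-0.3666 ≈ -0.505.
|E| < 1: demand is inelastic over this range.

-0.505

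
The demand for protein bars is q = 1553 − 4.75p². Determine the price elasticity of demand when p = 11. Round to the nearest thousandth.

-1.175

At p = 11, q = 978.25.
dq/dp = −2·4.75·p = −104.5.
Point elasticity E = (dq/dp)·(p/q) = -104.5 × 11/978.25 ≈ -1.175.
|E| > 1, so demand is elastic at this price.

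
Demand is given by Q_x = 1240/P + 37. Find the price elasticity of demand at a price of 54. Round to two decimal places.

At P = 54, Q_x = 59.963.
dQ_x/dP = −1240/P² = −0.4252.
Point elasticity E = (dQ_x/dP)·(P/Q_x) = -0.4252 × 54/59.963 ≈ -0.38.
|E| < 1, so demand is inelastic at this price.

-0.38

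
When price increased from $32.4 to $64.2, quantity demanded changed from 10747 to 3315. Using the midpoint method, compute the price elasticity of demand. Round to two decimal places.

-1.61

%ΔQ = (3315 − 10747)/[(10747 + 3315)/2] = -7432/7031 ≈ -1.0570.
%ΔP = (64.2 − 32.4)/[(32.4 + 64.2)/2] = 31.8/48.3 ≈ 0.6584.
Arc elasticity E = %ΔQ/%ΔP ≈ -1.0570/0.6584 ≈ -1.61.
|E| > 1: demand is elastic over this range.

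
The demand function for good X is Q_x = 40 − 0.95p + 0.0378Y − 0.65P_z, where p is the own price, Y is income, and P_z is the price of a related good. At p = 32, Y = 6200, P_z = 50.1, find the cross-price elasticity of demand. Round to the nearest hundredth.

First evaluate Q_x: 40 − 0.95(32) + 0.0378(6200) − 0.65(50.1) = 40 − 30.4 + 234.36 − 32.565 = 211.395.
∂Q_x/∂P_z = −0.65, so E_xy = -0.65·(50.1/211.395) ≈ -0.15.
E_xy < 0: the goods are complements.

-0.15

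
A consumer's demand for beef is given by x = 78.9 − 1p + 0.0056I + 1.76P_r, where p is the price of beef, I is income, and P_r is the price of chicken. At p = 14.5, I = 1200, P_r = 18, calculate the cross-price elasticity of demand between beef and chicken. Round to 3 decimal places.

0.308

Substituting, x = 78.9 − 1(14.5) + 0.0056(1200) + 1.76(18) = 78.9 − 14.5 + 6.72 + 31.68 = 102.8.
∂x/∂P_r = +1.76, so E_xy = 1.76·(18/102.8) ≈ 0.308.
E_xy > 0: the goods are substitutes.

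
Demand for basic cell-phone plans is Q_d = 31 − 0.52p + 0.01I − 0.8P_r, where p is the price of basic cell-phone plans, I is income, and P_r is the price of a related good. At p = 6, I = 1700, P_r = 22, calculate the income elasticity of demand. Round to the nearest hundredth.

Q_d = 31 − 0.52(6) + 0.01(1700) − 0.8(22) = 31 − 3.12 + 17 − 17.6 = 27.28.
∂Q_d/∂I = +0.01, so E_I = 0.01·(1700/27.28) ≈ 0.62.
E_I ∈ (0,1): normal good (necessity).

0.62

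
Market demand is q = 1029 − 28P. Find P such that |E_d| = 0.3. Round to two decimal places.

Set −bP/(a − bP) = −0.3 ⇒ bP = 0.3(a − bP) ⇒ bP(1+0.3) = 0.3·a.
P = 0.3·1029/(28·1.3) ≈ 8.48.

8.48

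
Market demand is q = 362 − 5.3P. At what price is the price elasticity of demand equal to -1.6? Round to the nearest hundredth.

42.03

Set −bP/(a − bP) = −1.6 ⇒ bP = 1.6(a − bP) ⇒ bP(1+1.6) = 1.6·a.
P = 1.6·362/(5.3·2.6) ≈ 42.03.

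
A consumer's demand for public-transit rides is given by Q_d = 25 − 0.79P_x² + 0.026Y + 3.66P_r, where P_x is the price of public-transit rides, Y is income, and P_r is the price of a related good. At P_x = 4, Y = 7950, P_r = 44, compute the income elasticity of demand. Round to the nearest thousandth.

0.544

Substituting, Q_d = 25 − 0.79(4)² + 0.026(7950) + 3.66(44) = 25 − 12.64 + 206.7 + 161.04 = 380.1.
∂Q_d/∂Y = +0.026, so E_I = 0.026·(7950/380.1) ≈ 0.544.
E_I ∈ (0,1): normal good (necessity).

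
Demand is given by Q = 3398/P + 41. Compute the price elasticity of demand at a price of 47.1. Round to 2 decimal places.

-0.64

At P = 47.1, Q = 113.1444.
dQ/dP = −3398/P² = −1.5317.
Point elasticity E = (dQ/dP)·(P/Q) = -1.5317 × 47.1/113.1444 ≈ -0.64.
|E| < 1, so demand is inelastic at this price.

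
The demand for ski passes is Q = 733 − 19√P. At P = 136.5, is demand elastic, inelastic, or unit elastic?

inelastic

At P = 136.5, Q = 511.0169.
dQ/dP = −19/(2√P) = −19/(2·11.6833).
Point elasticity E = (dQ/dP)·(P/Q) = -0.8131 × 136.5/511.0169 ≈ -0.217.
|E| ≈ 0.217 < 1, so demand is inelastic.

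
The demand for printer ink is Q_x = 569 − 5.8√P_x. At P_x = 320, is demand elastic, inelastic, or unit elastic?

At P_x = 320, Q_x = 465.2464.
dQ_x/dP_x = −5.8/(2√P_x) = −5.8/(2·17.8885).
Point elasticity E = (dQ_x/dP_x)·(P_x/Q_x) = -0.1621 × 320/465.2464 ≈ -0.112.
|E| ≈ 0.112 < 1, so demand is inelastic.

inelastic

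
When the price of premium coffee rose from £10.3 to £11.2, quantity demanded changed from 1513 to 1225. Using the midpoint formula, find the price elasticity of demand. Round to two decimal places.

%Δq = (1225 − 1513)/[(1513 + 1225)/2] = -288/1369 ≈ -0.2104.
%ΔP = (11.2 − 10.3)/[(10.3 + 11.2)/2] = 0.9/10.75 ≈ 0.0837.
Arc elasticity E = %Δq/%ΔP ≈ -0.2104/0.0837 ≈ -2.51.
|E| > 1: demand is elastic over this range.

-2.51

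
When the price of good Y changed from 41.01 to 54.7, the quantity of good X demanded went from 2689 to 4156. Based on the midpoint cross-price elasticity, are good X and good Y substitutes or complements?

substitutes

%ΔQ_x = (4156 − 2689)/[(2689+4156)/2] = 1467/3422.5 ≈ 0.4286.
%ΔP_y = (54.7 − 41.01)/[(41.01+54.7)/2] ≈ 0.2861.
E_xy = 0.4286/0.2861 ≈ 1.498.
E_xy > 0, so the goods are substitutes.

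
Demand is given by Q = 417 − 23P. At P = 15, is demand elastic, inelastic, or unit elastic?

elastic

At P = 15, Q = 72.
dQ/dP = −23.
Point elasticity E = (dQ/dP)·(P/Q) = -23 × 15/72 ≈ -4.792.
|E| ≈ 4.792 > 1, so demand is elastic.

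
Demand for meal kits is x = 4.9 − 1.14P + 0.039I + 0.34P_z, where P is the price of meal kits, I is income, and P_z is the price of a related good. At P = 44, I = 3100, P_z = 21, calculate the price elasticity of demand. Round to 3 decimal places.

x = 4.9 − 1.14(44) + 0.039(3100) + 0.34(21) = 4.9 − 50.16 + 120.9 + 7.14 = 82.78.
∂x/∂P = −1.14, so E_p = (−1.14)·(44/82.78) ≈ -0.606.
|E_p| < 1: demand is inelastic.

-0.606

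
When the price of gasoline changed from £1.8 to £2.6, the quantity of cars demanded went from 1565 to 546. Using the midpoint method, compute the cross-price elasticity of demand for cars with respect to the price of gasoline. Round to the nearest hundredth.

%ΔQ_x = (546 − 1565)/[(1565+546)/2] = -1019/1055.5 ≈ -0.9654.
%ΔP_y = (2.6 − 1.8)/[(1.8+2.6)/2] ≈ 0.3636.
E_xy = -0.9654/0.3636 ≈ -2.65.
E_xy < 0, so cars and gasoline are complements.

-2.65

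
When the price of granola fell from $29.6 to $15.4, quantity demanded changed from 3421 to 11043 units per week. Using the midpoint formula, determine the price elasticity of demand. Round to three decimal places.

%ΔQ = (11043 − 3421)/[(3421 + 11043)/2] = 7622/7232 ≈ 1.0539.
%ΔP = (15.4 − 29.6)/[(29.6 + 15.4)/2] = -14.2/22.5 ≈ -0.6311.
Arc elasticity E = %ΔQ/%ΔP ≈ 1.0539/-0.6311 ≈ -1.670.
|E| > 1: demand is elastic over this range.

-1.670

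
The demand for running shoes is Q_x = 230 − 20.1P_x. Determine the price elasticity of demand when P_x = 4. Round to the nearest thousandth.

-0.537

At P_x = 4, Q_x = 149.6.
dQ_x/dP_x = −20.1.
Point elasticity E = (dQ_x/dP_x)·(P_x/Q_x) = -20.1 × 4/149.6 ≈ -0.537.
|E| < 1, so demand is inelastic at this price.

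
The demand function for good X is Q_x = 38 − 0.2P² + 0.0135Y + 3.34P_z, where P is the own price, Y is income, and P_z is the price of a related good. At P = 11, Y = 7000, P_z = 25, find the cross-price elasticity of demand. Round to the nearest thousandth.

First evaluate Q_x: 38 − 0.2(11)² + 0.0135(7000) + 3.34(25) = 38 − 24.2 + 94.5 + 83.5 = 191.8.
∂Q_x/∂P_z = +3.34, so E_xy = 3.34·(25/191.8) ≈ 0.435.
E_xy > 0: the goods are substitutes.

0.435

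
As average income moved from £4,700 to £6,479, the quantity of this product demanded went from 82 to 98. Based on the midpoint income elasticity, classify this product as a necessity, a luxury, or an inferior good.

%ΔQ = (98 − 82)/[(82+98)/2] = 16/90 ≈ 0.1778.
%ΔY = (6,479 − 4,700)/[(4,700+6,479)/2] = 1779/5589.5 ≈ 0.3183.
E_I = %ΔQ/%ΔY ≈ 0.559.
E_I ∈ (0,1): normal good (necessity).

necessity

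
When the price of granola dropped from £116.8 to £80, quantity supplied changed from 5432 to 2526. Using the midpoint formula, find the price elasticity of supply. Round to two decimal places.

%ΔQ = (2526 − 5432)/[(5432 + 2526)/2] = -2906/3979 ≈ -0.7303.
%ΔP = (80 − 116.8)/[(116.8 + 80)/2] = -36.8/98.4 ≈ -0.3740.
Arc elasticity E = %ΔQ/%ΔP ≈ -0.7303/-0.3740 ≈ 1.95.
|E| > 1: supply is elastic over this range.

1.95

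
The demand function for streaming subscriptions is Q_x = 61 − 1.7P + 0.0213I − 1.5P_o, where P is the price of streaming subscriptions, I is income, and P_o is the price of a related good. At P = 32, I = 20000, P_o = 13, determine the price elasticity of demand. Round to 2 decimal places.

-0.13

Substituting, Q_x = 61 − 1.7(32) + 0.0213(20000) − 1.5(13) = 61 − 54.4 + 426 − 19.5 = 413.1.
∂Q_x/∂P = −1.7, so E_p = (−1.7)·(32/413.1) ≈ -0.13.
|E_p| < 1: demand is inelastic.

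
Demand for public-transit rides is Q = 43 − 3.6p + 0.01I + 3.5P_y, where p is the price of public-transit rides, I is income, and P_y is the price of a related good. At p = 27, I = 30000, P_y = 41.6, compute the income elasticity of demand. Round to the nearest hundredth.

0.77

First evaluate Q: 43 − 3.6(27) + 0.01(30000) + 3.5(41.6) = 43 − 97.2 + 300 + 145.6 = 391.4.
∂Q/∂I = +0.01, so E_I = 0.01·(30000/391.4) ≈ 0.77.
E_I ∈ (0,1): normal good (necessity).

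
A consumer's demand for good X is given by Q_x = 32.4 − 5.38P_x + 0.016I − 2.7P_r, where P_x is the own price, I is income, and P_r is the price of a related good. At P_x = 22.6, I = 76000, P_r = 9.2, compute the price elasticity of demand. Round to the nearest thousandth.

-0.110

First evaluate Q_x: 32.4 − 5.38(22.6) + 0.016(76000) − 2.7(9.2) = 32.4 − 121.588 + 1216 − 24.84 = 1101.972.
∂Q_x/∂P_x = −5.38, so E_p = (−5.38)·(22.6/1101.972) ≈ -0.110.
|E_p| < 1: demand is inelastic.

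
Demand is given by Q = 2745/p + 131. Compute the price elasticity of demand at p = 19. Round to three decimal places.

At p = 19, Q = 275.4737.
dQ/dp = −2745/p² = −7.6039.
Point elasticity E = (dQ/dp)·(p/Q) = -7.6039 × 19/275.4737 ≈ -0.524.
|E| < 1, so demand is inelastic at this price.

-0.524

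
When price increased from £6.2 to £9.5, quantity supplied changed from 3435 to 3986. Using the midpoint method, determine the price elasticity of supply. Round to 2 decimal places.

%ΔQ = (3986 − 3435)/[(3435 + 3986)/2] = 551/3710.5 ≈ 0.1485.
%Δp = (9.5 − 6.2)/[(6.2 + 9.5)/2] = 3.3/7.85 ≈ 0.4204.
Arc elasticity E = %ΔQ/%Δp ≈ 0.1485/0.4204 ≈ 0.35.
|E| < 1: supply is inelastic over this range.

0.35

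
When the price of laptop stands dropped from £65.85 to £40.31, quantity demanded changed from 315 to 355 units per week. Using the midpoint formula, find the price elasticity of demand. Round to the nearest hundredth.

-0.25

%Δq = (355 − 315)/[(315 + 355)/2] = 40/335 ≈ 0.1194.
%ΔP = (40.31 − 65.85)/[(65.85 + 40.31)/2] = -25.54/53.08 ≈ -0.4812.
Arc elasticity E = %Δq/%ΔP ≈ 0.1194/-0.4812 ≈ -0.25.
|E| < 1: demand is inelastic over this range.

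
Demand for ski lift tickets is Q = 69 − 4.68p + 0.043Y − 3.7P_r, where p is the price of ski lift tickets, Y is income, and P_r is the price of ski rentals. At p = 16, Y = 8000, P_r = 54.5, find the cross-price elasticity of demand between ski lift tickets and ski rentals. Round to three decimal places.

Substituting, Q = 69 − 4.68(16) + 0.043(8000) − 3.7(54.5) = 69 − 74.88 + 344 − 201.65 = 136.47.
∂Q/∂P_r = −3.7, so E_xy = -3.7·(54.5/136.47) ≈ -1.478.
E_xy < 0: the goods are complements.

-1.478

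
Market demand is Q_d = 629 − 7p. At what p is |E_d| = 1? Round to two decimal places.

44.93

For linear demand Q_d = a − bp, E = −bp/(a − bp). |E| = 1 ⇒ bp = a − bp ⇒ p = a/(2b).
p = 629/(2·7) ≈ 44.93.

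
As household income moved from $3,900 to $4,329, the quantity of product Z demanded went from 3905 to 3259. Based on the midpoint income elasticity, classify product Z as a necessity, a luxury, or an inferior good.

inferior

%ΔQ = (3259 − 3905)/[(3905+3259)/2] = -646/3582 ≈ -0.1803.
%ΔI = (4,329 − 3,900)/[(3,900+4,329)/2] = 429/4114.5 ≈ 0.1043.
E_I = %ΔQ/%ΔI ≈ -1.730.
E_I < 0: inferior good.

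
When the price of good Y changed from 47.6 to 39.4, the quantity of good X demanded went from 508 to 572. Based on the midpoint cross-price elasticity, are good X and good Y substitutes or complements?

complements

%ΔQ_x = (572 − 508)/[(508+572)/2] = 64/540 ≈ 0.1185.
%ΔP_y = (39.4 − 47.6)/[(47.6+39.4)/2] ≈ -0.1885.
E_xy = 0.1185/-0.1885 ≈ -0.629.
E_xy < 0, so the goods are complements.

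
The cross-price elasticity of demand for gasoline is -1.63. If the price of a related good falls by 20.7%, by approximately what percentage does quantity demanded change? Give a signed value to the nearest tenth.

33.7

%ΔQ ≈ E × %ΔP_y = (-1.63) × (-20.7%) ≈ 33.7%.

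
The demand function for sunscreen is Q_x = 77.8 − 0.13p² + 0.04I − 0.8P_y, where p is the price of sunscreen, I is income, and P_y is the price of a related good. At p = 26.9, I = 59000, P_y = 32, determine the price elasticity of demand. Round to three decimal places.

-0.081

First evaluate Q_x: 77.8 − 0.13(26.9)² + 0.04(59000) − 0.8(32) = 77.8 − 94.0693 + 2360 − 25.6 = 2318.1307.
∂Q_x/∂p = −2·0.13·p = -6.994, so E_p = -6.994·(26.9/2318.1307) ≈ -0.081.
|E_p| < 1: demand is inelastic.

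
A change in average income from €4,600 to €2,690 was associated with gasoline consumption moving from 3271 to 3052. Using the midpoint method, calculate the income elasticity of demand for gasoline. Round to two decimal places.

%ΔQ = (3052 − 3271)/[(3271+3052)/2] = -219/3161.5 ≈ -0.0693.
%ΔM = (2,690 − 4,600)/[(4,600+2,690)/2] = -1910/3645 ≈ -0.5240.
E_I = %ΔQ/%ΔM ≈ 0.13.
E_I ∈ (0,1): normal good (necessity).

0.13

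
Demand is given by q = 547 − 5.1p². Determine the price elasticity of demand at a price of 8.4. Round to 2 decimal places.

-3.85

At p = 8.4, q = 187.144.
dq/dp = −2·5.1·p = −85.68.
Point elasticity E = (dq/dp)·(p/q) = -85.68 × 8.4/187.144 ≈ -3.85.
|E| > 1, so demand is elastic at this price.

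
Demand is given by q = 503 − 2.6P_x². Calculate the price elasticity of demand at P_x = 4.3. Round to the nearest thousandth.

At P_x = 4.3, q = 454.926.
dq/dP_x = −2·2.6·P_x = −22.36.
Point elasticity E = (dq/dP_x)·(P_x/q) = -22.36 × 4.3/454.926 ≈ -0.211.
|E| < 1, so demand is inelastic at this price.

-0.211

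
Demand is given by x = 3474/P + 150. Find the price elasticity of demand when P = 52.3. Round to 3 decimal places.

At P = 52.3, x = 216.4245.
dx/dP = −3474/P² = −1.2701.
Point elasticity E = (dx/dP)·(P/x) = -1.2701 × 52.3/216.4245 ≈ -0.307.
|E| < 1, so demand is inelastic at this price.

-0.307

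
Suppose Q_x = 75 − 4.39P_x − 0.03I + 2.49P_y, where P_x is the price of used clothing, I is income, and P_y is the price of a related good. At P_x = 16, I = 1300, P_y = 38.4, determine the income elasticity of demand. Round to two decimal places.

Evaluating quantity at (P_x, I, P_y) gives Q_x = 75 − 4.39(16) − 0.03(1300) + 2.49(38.4) = 75 − 70.24 − 39 + 95.616 = 61.376.
∂Q_x/∂I = −0.03, so E_I = -0.03·(1300/61.376) ≈ -0.64.
E_I < 0: inferior good.

-0.64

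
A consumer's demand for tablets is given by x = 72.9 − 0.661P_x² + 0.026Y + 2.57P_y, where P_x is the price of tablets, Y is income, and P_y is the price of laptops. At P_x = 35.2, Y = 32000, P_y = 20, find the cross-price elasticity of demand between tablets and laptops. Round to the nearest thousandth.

x = 72.9 − 0.661(35.2)² + 0.026(32000) + 2.57(20) = 72.9 − 819.0054 + 832 + 51.4 = 137.2946.
∂x/∂P_y = +2.57, so E_xy = 2.57·(20/137.2946) ≈ 0.374.
E_xy > 0: the goods are substitutes.

0.374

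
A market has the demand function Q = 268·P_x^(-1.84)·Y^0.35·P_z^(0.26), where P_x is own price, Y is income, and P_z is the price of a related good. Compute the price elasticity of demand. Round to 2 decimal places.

For a Cobb–Douglas (constant-elasticity) form Q = A·P_x^α·…, the elasticity with respect to P_x equals the exponent α at every point.
Here the exponent on P_x is -1.84, so the price elasticity of demand is -1.84.

-1.84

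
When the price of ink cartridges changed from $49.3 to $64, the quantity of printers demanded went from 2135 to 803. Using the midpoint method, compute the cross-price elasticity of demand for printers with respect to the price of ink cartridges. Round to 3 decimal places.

%ΔQ_x = (803 − 2135)/[(2135+803)/2] = -1332/1469 ≈ -0.9067.
%ΔP_y = (64 − 49.3)/[(49.3+64)/2] ≈ 0.2595.
E_xy = -0.9067/0.2595 ≈ -3.494.
E_xy < 0, so printers and ink cartridges are complements.

-3.494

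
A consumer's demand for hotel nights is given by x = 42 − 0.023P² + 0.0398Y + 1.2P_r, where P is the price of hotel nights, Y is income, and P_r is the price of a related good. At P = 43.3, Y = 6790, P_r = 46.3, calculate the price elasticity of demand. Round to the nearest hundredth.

Evaluating quantity at (P, Y, P_r) gives x = 42 − 0.023(43.3)² + 0.0398(6790) + 1.2(46.3) = 42 − 43.1225 + 270.242 + 55.56 = 324.6795.
∂x/∂P = −2·0.023·P = -1.9918, so E_p = -1.9918·(43.3/324.6795) ≈ -0.27.
|E_p| < 1: demand is inelastic.

-0.27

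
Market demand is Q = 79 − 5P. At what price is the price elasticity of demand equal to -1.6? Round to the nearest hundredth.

9.72

Set −bP/(a − bP) = −1.6 ⇒ bP = 1.6(a − bP) ⇒ bP(1+1.6) = 1.6·a.
P = 1.6·79/(5·2.6) ≈ 9.72.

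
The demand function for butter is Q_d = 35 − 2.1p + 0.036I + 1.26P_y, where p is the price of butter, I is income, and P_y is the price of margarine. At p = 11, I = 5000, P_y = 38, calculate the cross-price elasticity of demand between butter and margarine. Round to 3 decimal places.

0.200

Substituting, Q_d = 35 − 2.1(11) + 0.036(5000) + 1.26(38) = 35 − 23.1 + 180 + 47.88 = 239.78.
∂Q_d/∂P_y = +1.26, so E_xy = 1.26·(38/239.78) ≈ 0.200.
E_xy > 0: the goods are substitutes.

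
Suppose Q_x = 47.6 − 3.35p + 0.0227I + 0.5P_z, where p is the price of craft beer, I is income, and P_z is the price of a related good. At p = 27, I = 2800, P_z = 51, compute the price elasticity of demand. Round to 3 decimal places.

-1.957

Q_x = 47.6 − 3.35(27) + 0.0227(2800) + 0.5(51) = 47.6 − 90.45 + 63.56 + 25.5 = 46.21.
∂Q_x/∂p = −3.35, so E_p = (−3.35)·(27/46.21) ≈ -1.957.
|E_p| > 1: demand is elastic.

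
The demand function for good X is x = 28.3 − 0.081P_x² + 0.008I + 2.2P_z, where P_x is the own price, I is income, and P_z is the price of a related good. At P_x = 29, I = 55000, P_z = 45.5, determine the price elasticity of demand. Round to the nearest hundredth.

x = 28.3 − 0.081(29)² + 0.008(55000) + 2.2(45.5) = 28.3 − 68.121 + 440 + 100.1 = 500.279.
∂x/∂P_x = −2·0.081·P_x = -4.698, so E_p = -4.698·(29/500.279) ≈ -0.27.
|E_p| < 1: demand is inelastic.

-0.27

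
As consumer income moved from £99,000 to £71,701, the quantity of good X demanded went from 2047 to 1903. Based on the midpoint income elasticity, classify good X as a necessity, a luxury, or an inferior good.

necessity

%ΔQ = (1903 − 2047)/[(2047+1903)/2] = -144/1975 ≈ -0.0729.
%ΔY = (71,701 − 99,000)/[(99,000+71,701)/2] = -27299/85350.5 ≈ -0.3198.
E_I = %ΔQ/%ΔY ≈ 0.228.
E_I ∈ (0,1): normal good (necessity).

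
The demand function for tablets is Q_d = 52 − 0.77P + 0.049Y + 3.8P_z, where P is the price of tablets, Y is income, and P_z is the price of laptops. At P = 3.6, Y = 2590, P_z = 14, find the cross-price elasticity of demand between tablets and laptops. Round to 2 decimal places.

Substituting, Q_d = 52 − 0.77(3.6) + 0.049(2590) + 3.8(14) = 52 − 2.772 + 126.91 + 53.2 = 229.338.
∂Q_d/∂P_z = +3.8, so E_xy = 3.8·(14/229.338) ≈ 0.23.
E_xy > 0: the goods are substitutes.

0.23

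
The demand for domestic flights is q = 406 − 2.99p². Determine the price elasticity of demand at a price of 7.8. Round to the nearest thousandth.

-1.624

At p = 7.8, q = 224.0884.
dq/dp = −2·2.99·p = −46.644.
Point elasticity E = (dq/dp)·(p/q) = -46.644 × 7.8/224.0884 ≈ -1.624.
|E| > 1, so demand is elastic at this price.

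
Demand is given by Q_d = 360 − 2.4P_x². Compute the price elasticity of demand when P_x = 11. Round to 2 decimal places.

At P_x = 11, Q_d = 69.6.
dQ_d/dP_x = −2·2.4·P_x = −52.8.
Point elasticity E = (dQ_d/dP_x)·(P_x/Q_d) = -52.8 × 11/69.6 ≈ -8.34.
|E| > 1, so demand is elastic at this price.

-8.34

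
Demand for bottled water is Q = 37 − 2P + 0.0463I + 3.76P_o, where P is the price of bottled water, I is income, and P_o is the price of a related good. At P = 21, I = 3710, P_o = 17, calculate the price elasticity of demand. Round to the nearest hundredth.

-0.18

First evaluate Q: 37 − 2(21) + 0.0463(3710) + 3.76(17) = 37 − 42 + 171.773 + 63.92 = 230.693.
∂Q/∂P = −2, so E_p = (−2)·(21/230.693) ≈ -0.18.
|E_p| < 1: demand is inelastic.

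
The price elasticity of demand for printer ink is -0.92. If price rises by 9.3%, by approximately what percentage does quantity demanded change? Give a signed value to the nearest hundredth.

%ΔQ ≈ E × %ΔP = (-0.92) × (9.3%) ≈ -8.56%.

-8.56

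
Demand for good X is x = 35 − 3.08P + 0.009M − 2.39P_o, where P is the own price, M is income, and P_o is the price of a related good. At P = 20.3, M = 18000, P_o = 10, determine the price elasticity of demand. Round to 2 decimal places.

At the given point, x = 35 − 3.08(20.3) + 0.009(18000) − 2.39(10) = 35 − 62.524 + 162 − 23.9 = 110.576.
∂x/∂P = −3.08, so E_p = (−3.08)·(20.3/110.576) ≈ -0.57.
|E_p| < 1: demand is inelastic.

-0.57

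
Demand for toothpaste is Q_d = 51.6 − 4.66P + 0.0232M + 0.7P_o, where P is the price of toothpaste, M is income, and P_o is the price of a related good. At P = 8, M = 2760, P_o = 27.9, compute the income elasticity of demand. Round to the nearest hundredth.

0.65

Evaluating quantity at (P, M, P_o) gives Q_d = 51.6 − 4.66(8) + 0.0232(2760) + 0.7(27.9) = 51.6 − 37.28 + 64.032 + 19.53 = 97.882.
∂Q_d/∂M = +0.0232, so E_I = 0.0232·(2760/97.882) ≈ 0.65.
E_I ∈ (0,1): normal good (necessity).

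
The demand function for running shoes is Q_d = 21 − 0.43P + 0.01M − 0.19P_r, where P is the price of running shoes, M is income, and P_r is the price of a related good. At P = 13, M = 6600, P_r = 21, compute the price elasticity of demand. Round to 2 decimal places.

-0.07

Substituting, Q_d = 21 − 0.43(13) + 0.01(6600) − 0.19(21) = 21 − 5.59 + 66 − 3.99 = 77.42.
∂Q_d/∂P = −0.43, so E_p = (−0.43)·(13/77.42) ≈ -0.07.
|E_p| < 1: demand is inelastic.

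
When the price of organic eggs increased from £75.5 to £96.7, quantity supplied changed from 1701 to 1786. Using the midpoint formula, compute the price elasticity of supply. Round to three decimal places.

%Δq = (1786 − 1701)/[(1701 + 1786)/2] = 85/1743.5 ≈ 0.0488.
%Δp = (96.7 − 75.5)/[(75.5 + 96.7)/2] = 21.2/86.1 ≈ 0.2462.
Arc elasticity E = %Δq/%Δp ≈ 0.0488/0.2462 ≈ 0.198.
|E| < 1: supply is inelastic over this range.

0.198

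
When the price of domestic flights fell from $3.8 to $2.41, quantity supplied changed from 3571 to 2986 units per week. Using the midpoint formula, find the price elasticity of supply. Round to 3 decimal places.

%Δq = (2986 − 3571)/[(3571 + 2986)/2] = -585/3278.5 ≈ -0.1784.
%ΔP = (2.41 − 3.8)/[(3.8 + 2.41)/2] = -1.39/3.105 ≈ -0.4477.
Arc elasticity E = %Δq/%ΔP ≈ -0.1784/-0.4477 ≈ 0.399.
|E| < 1: supply is inelastic over this range.

0.399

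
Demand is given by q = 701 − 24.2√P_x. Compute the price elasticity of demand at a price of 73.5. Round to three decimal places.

At P_x = 73.5, q = 493.5282.
dq/dP_x = −24.2/(2√P_x) = −24.2/(2·8.5732).
Point elasticity E = (dq/dP_x)·(P_x/q) = -1.4114 × 73.5/493.5282 ≈ -0.210.
|E| < 1, so demand is inelastic at this price.

-0.210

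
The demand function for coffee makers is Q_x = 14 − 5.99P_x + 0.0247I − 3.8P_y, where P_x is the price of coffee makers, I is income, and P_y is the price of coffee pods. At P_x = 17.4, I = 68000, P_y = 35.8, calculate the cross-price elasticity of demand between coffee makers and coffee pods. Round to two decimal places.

At the given point, Q_x = 14 − 5.99(17.4) + 0.0247(68000) − 3.8(35.8) = 14 − 104.226 + 1679.6 − 136.04 = 1453.334.
∂Q_x/∂P_y = −3.8, so E_xy = -3.8·(35.8/1453.334) ≈ -0.09.
E_xy < 0: the goods are complements.

-0.09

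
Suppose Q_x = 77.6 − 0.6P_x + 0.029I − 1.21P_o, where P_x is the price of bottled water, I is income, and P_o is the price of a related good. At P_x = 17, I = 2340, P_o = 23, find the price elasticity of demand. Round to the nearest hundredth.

-0.09

At the given point, Q_x = 77.6 − 0.6(17) + 0.029(2340) − 1.21(23) = 77.6 − 10.2 + 67.86 − 27.83 = 107.43.
∂Q_x/∂P_x = −0.6, so E_p = (−0.6)·(17/107.43) ≈ -0.09.
|E_p| < 1: demand is inelastic.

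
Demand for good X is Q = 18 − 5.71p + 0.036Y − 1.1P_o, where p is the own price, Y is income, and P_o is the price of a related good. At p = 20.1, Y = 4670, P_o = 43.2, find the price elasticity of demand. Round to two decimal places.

First evaluate Q: 18 − 5.71(20.1) + 0.036(4670) − 1.1(43.2) = 18 − 114.771 + 168.12 − 47.52 = 23.829.
∂Q/∂p = −5.71, so E_p = (−5.71)·(20.1/23.829) ≈ -4.82.
|E_p| > 1: demand is elastic.

-4.82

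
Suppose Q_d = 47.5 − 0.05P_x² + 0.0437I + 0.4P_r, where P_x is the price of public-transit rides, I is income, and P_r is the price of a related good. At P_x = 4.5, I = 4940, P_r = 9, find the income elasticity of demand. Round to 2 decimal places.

0.81

First evaluate Q_d: 47.5 − 0.05(4.5)² + 0.0437(4940) + 0.4(9) = 47.5 − 1.0125 + 215.878 + 3.6 = 265.9655.
∂Q_d/∂I = +0.0437, so E_I = 0.0437·(4940/265.9655) ≈ 0.81.
E_I ∈ (0,1): normal good (necessity).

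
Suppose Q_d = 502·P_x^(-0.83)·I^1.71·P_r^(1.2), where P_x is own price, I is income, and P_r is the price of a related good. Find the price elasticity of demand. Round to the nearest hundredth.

For a Cobb–Douglas (constant-elasticity) form Q_d = A·P_x^α·…, the elasticity with respect to P_x equals the exponent α at every point.
Here the exponent on P_x is -0.83, so the price elasticity of demand is -0.83.

-0.83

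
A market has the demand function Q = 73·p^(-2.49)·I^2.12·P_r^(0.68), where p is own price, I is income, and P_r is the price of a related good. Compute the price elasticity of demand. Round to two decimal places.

For a Cobb–Douglas (constant-elasticity) form Q = A·p^α·…, the elasticity with respect to p equals the exponent α at every point.
Here the exponent on p is -2.49, so the price elasticity of demand is -2.49.

-2.49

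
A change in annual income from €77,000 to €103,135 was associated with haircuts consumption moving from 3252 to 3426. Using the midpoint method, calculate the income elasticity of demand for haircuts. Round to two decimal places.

0.18

%ΔQ = (3426 − 3252)/[(3252+3426)/2] = 174/3339 ≈ 0.0521.
%ΔY = (103,135 − 77,000)/[(77,000+103,135)/2] = 26135/90067.5 ≈ 0.2902.
E_I = %ΔQ/%ΔY ≈ 0.18.
E_I ∈ (0,1): normal good (necessity).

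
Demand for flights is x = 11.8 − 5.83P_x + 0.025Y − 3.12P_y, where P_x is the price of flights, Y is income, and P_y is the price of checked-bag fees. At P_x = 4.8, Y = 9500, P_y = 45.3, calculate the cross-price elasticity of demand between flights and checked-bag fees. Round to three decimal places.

First evaluate x: 11.8 − 5.83(4.8) + 0.025(9500) − 3.12(45.3) = 11.8 − 27.984 + 237.5 − 141.336 = 79.98.
∂x/∂P_y = −3.12, so E_xy = -3.12·(45.3/79.98) ≈ -1.767.
E_xy < 0: the goods are complements.

-1.767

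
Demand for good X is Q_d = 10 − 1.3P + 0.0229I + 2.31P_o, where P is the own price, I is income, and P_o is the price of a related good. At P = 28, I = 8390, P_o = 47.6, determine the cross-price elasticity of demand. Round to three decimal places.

0.399

Substituting, Q_d = 10 − 1.3(28) + 0.0229(8390) + 2.31(47.6) = 10 − 36.4 + 192.131 + 109.956 = 275.687.
∂Q_d/∂P_o = +2.31, so E_xy = 2.31·(47.6/275.687) ≈ 0.399.
E_xy > 0: the goods are substitutes.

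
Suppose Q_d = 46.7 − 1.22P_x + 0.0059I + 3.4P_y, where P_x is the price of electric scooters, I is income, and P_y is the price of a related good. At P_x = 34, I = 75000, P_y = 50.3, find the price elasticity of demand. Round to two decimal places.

-0.07

Q_d = 46.7 − 1.22(34) + 0.0059(75000) + 3.4(50.3) = 46.7 − 41.48 + 442.5 + 171.02 = 618.74.
∂Q_d/∂P_x = −1.22, so E_p = (−1.22)·(34/618.74) ≈ -0.07.
|E_p| < 1: demand is inelastic.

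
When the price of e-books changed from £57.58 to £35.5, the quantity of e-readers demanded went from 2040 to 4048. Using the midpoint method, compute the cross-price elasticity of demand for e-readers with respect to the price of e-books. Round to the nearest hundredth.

%ΔQ_x = (4048 − 2040)/[(2040+4048)/2] = 2008/3044 ≈ 0.6597.
%ΔP_y = (35.5 − 57.58)/[(57.58+35.5)/2] ≈ -0.4744.
E_xy = 0.6597/-0.4744 ≈ -1.39.
E_xy < 0, so e-readers and e-books are complements.

-1.39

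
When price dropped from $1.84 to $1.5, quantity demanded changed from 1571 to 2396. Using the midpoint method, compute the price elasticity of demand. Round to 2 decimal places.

-2.04

%ΔQ = (2396 − 1571)/[(1571 + 2396)/2] = 825/1983.5 ≈ 0.4159.
%ΔP = (1.5 − 1.84)/[(1.84 + 1.5)/2] = -0.34/1.67 ≈ -0.2036.
Arc elasticity E = %ΔQ/%ΔP ≈ 0.4159/-0.2036 ≈ -2.04.
|E| > 1: demand is elastic over this range.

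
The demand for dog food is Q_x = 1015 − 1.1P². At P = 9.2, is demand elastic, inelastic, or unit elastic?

At P = 9.2, Q_x = 921.896.
dQ_x/dP = −2·1.1·P = −20.24.
Point elasticity E = (dQ_x/dP)·(P/Q_x) = -20.24 × 9.2/921.896 ≈ -0.202.
|E| ≈ 0.202 < 1, so demand is inelastic.

inelastic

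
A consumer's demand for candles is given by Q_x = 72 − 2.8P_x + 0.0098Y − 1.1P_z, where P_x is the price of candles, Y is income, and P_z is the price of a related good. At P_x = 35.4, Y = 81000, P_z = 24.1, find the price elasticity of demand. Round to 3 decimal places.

-0.134

Evaluating quantity at (P_x, Y, P_z) gives Q_x = 72 − 2.8(35.4) + 0.0098(81000) − 1.1(24.1) = 72 − 99.12 + 793.8 − 26.51 = 740.17.
∂Q_x/∂P_x = −2.8, so E_p = (−2.8)·(35.4/740.17) ≈ -0.134.
|E_p| < 1: demand is inelastic.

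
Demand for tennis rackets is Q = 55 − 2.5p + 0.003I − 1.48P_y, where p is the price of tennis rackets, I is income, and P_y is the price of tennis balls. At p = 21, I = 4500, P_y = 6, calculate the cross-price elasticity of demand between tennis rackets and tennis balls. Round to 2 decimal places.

Evaluating quantity at (p, I, P_y) gives Q = 55 − 2.5(21) + 0.003(4500) − 1.48(6) = 55 − 52.5 + 13.5 − 8.88 = 7.12.
∂Q/∂P_y = −1.48, so E_xy = -1.48·(6/7.12) ≈ -1.25.
E_xy < 0: the goods are complements.

-1.25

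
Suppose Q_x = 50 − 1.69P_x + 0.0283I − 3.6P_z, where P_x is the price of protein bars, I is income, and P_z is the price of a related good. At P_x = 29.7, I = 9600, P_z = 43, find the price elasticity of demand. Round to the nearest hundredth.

Evaluating quantity at (P_x, I, P_z) gives Q_x = 50 − 1.69(29.7) + 0.0283(9600) − 3.6(43) = 50 − 50.193 + 271.68 − 154.8 = 116.687.
∂Q_x/∂P_x = −1.69, so E_p = (−1.69)·(29.7/116.687) ≈ -0.43.
|E_p| < 1: demand is inelastic.

-0.43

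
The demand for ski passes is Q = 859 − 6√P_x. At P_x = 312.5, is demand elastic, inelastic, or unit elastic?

At P_x = 312.5, Q = 752.934.
dQ/dP_x = −6/(2√P_x) = −6/(2·17.6777).
Point elasticity E = (dQ/dP_x)·(P_x/Q) = -0.1697 × 312.5/752.934 ≈ -0.070.
|E| ≈ 0.070 < 1, so demand is inelastic.

inelastic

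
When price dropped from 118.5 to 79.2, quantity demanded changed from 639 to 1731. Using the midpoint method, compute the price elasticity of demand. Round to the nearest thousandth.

%Δq = (1731 − 639)/[(639 + 1731)/2] = 1092/1185 ≈ 0.9215.
%ΔP = (79.2 − 118.5)/[(118.5 + 79.2)/2] = -39.3/98.85 ≈ -0.3976.
Arc elasticity E = %Δq/%ΔP ≈ 0.9215/-0.3976 ≈ -2.318.
|E| > 1: demand is elastic over this range.

-2.318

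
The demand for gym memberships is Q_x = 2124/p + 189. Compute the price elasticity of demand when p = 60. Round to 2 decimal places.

-0.16

At p = 60, Q_x = 224.4.
dQ_x/dp = −2124/p² = −0.59.
Point elasticity E = (dQ_x/dp)·(p/Q_x) = -0.59 × 60/224.4 ≈ -0.16.
|E| < 1, so demand is inelastic at this price.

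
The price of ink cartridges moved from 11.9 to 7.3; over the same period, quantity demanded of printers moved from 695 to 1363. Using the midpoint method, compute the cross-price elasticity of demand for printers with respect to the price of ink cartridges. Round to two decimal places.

%ΔQ_x = (1363 − 695)/[(695+1363)/2] = 668/1029 ≈ 0.6492.
%ΔP_y = (7.3 − 11.9)/[(11.9+7.3)/2] ≈ -0.4792.
E_xy = 0.6492/-0.4792 ≈ -1.35.
E_xy < 0, so printers and ink cartridges are complements.

-1.35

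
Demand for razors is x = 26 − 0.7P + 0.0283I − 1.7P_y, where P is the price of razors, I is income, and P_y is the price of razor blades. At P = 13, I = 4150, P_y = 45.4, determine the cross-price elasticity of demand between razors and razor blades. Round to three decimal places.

Evaluating quantity at (P, I, P_y) gives x = 26 − 0.7(13) + 0.0283(4150) − 1.7(45.4) = 26 − 9.1 + 117.445 − 77.18 = 57.165.
∂x/∂P_y = −1.7, so E_xy = -1.7·(45.4/57.165) ≈ -1.350.
E_xy < 0: the goods are complements.

-1.350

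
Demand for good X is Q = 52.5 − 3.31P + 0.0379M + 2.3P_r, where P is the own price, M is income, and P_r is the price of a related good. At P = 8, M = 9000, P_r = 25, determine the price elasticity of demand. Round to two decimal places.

-0.06

Substituting, Q = 52.5 − 3.31(8) + 0.0379(9000) + 2.3(25) = 52.5 − 26.48 + 341.1 + 57.5 = 424.62.
∂Q/∂P = −3.31, so E_p = (−3.31)·(8/424.62) ≈ -0.06.
|E_p| < 1: demand is inelastic.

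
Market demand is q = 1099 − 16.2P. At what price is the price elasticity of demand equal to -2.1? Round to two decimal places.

Set −bP/(a − bP) = −2.1 ⇒ bP = 2.1(a − bP) ⇒ bP(1+2.1) = 2.1·a.
P = 2.1·1099/(16.2·3.1) ≈ 45.96.

45.96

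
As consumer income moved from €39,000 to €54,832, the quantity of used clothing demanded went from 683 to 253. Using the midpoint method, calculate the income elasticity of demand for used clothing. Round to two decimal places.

-2.72

%ΔQ = (253 − 683)/[(683+253)/2] = -430/468 ≈ -0.9188.
%ΔY = (54,832 − 39,000)/[(39,000+54,832)/2] = 15832/46916 ≈ 0.3375.
E_I = %ΔQ/%ΔY ≈ -2.72.
E_I < 0: inferior good.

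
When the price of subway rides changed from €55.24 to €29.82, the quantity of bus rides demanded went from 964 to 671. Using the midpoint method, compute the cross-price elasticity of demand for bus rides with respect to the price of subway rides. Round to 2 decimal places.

0.60

%ΔQ_x = (671 − 964)/[(964+671)/2] = -293/817.5 ≈ -0.3584.
%ΔP_y = (29.82 − 55.24)/[(55.24+29.82)/2] ≈ -0.5977.
E_xy = -0.3584/-0.5977 ≈ 0.60.
E_xy > 0, so bus rides and subway rides are substitutes.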